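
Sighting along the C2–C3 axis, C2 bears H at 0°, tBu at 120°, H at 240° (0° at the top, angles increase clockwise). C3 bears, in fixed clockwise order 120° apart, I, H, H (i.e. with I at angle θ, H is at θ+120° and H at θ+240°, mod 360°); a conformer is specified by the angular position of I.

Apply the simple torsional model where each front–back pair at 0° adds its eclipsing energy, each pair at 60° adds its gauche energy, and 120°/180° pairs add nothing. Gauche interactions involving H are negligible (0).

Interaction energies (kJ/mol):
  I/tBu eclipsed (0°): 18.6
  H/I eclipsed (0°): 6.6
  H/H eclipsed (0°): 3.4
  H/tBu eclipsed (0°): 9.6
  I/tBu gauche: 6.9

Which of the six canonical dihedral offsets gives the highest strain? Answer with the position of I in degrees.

120°

I at 0° is eclipsed. H at 0° is eclipsed with I at 0° (6.6); tBu at 120° is eclipsed with H at 120° (9.6); H at 240° is eclipsed with H at 240° (3.4). Total 19.6 kJ/mol.
I at 60° is staggered. tBu at 120° is gauche with I at 60° (6.9). Total 6.9 kJ/mol.
I at 120° is eclipsed. H at 0° is eclipsed with H at 0° (3.4); tBu at 120° is eclipsed with I at 120° (18.6); H at 240° is eclipsed with H at 240° (3.4). Total 25.4 kJ/mol.
I at 180° is staggered. tBu at 120° is gauche with I at 180° (6.9). Total 6.9 kJ/mol.
I at 240° is eclipsed. H at 0° is eclipsed with H at 0° (3.4); tBu at 120° is eclipsed with H at 120° (9.6); H at 240° is eclipsed with I at 240° (6.6). Total 19.6 kJ/mol.
I at 300° (staggered): no non-H gauche contacts → 0.0 kJ/mol.
The maximum (25.4 kJ/mol) occurs with I at 120°.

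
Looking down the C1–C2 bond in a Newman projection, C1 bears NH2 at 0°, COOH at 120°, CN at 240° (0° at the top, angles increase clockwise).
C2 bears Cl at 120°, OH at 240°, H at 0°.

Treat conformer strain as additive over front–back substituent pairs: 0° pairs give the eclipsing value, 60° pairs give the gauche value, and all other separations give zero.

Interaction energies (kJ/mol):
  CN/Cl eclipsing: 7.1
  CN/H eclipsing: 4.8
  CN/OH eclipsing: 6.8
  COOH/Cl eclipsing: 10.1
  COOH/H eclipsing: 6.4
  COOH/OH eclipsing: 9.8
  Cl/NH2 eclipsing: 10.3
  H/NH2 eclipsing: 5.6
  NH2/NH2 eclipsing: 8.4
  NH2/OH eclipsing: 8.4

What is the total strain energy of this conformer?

This conformer (eclipsed): NH2–H eclipsed, COOH–Cl eclipsed, CN–OH eclipsed; 5.6 + 10.1 + 6.8 = 22.5 kJ/mol.

22.5 kJ/mol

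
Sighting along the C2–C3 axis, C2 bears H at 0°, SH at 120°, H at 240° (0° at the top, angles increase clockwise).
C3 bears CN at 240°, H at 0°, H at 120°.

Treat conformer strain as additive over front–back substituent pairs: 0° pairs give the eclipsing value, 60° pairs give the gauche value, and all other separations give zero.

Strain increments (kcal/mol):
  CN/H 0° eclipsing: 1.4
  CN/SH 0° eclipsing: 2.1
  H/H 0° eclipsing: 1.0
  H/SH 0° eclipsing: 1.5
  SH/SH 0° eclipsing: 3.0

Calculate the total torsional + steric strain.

3.9 kcal/mol

This conformer (eclipsed): H–H eclipsed, SH–H eclipsed, H–CN eclipsed; 1.0 + 1.5 + 1.4 = 3.9 kcal/mol.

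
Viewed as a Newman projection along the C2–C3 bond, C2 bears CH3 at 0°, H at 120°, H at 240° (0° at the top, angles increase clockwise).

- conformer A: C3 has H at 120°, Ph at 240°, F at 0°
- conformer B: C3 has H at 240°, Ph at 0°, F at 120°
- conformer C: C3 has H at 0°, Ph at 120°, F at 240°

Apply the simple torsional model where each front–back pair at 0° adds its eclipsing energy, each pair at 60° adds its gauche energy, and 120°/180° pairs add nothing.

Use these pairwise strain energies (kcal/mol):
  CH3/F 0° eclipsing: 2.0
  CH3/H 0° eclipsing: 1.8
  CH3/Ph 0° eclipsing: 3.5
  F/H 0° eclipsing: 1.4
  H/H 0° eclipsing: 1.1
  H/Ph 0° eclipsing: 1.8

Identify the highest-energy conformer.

B

A (eclipsed): CH3–F eclipsed, H–H eclipsed, H–Ph eclipsed; 2.0 + 1.1 + 1.8 = 4.9 kcal/mol.
B (eclipsed): CH3–Ph eclipsed, H–F eclipsed, H–H eclipsed; 3.5 + 1.4 + 1.1 = 6.0 kcal/mol.
C (eclipsed): CH3–H eclipsed, H–Ph eclipsed, H–F eclipsed; 1.8 + 1.8 + 1.4 = 5.0 kcal/mol.
B has the highest total (6.0 kcal/mol).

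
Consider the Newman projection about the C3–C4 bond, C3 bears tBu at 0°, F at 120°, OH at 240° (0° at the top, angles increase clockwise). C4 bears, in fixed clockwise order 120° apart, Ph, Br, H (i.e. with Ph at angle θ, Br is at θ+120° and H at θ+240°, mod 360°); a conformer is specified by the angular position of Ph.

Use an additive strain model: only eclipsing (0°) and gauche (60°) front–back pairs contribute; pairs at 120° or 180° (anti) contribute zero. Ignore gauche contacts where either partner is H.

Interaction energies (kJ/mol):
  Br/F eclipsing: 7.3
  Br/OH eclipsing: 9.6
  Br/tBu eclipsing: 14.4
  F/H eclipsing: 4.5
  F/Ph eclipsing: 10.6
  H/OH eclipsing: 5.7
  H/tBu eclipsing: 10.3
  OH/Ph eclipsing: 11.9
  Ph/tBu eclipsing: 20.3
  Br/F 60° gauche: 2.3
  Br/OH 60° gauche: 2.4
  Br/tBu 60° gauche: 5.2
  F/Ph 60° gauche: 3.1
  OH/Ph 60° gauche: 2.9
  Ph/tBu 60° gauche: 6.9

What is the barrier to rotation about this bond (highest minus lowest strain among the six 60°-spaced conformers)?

Ph at 0° is eclipsed. tBu at 0° is eclipsed with Ph at 0° (20.3); F at 120° is eclipsed with Br at 120° (7.3); OH at 240° is eclipsed with H at 240° (5.7). Total 33.3 kJ/mol.
Ph at 60° is staggered. tBu at 0° is gauche with Ph at 60° (6.9); F at 120° is gauche with Ph at 60° (3.1); F at 120° is gauche with Br at 180° (2.3); OH at 240° is gauche with Br at 180° (2.4). Total 14.7 kJ/mol.
Ph at 120° is eclipsed. tBu at 0° is eclipsed with H at 0° (10.3); F at 120° is eclipsed with Ph at 120° (10.6); OH at 240° is eclipsed with Br at 240° (9.6). Total 30.5 kJ/mol.
Ph at 180° is staggered. tBu at 0° is gauche with Br at 300° (5.2); F at 120° is gauche with Ph at 180° (3.1); OH at 240° is gauche with Ph at 180° (2.9); OH at 240° is gauche with Br at 300° (2.4). Total 13.6 kJ/mol.
Ph at 240° is eclipsed. tBu at 0° is eclipsed with Br at 0° (14.4); F at 120° is eclipsed with H at 120° (4.5); OH at 240° is eclipsed with Ph at 240° (11.9). Total 30.8 kJ/mol.
Ph at 300° is staggered. tBu at 0° is gauche with Ph at 300° (6.9); tBu at 0° is gauche with Br at 60° (5.2); F at 120° is gauche with Br at 60° (2.3); OH at 240° is gauche with Ph at 300° (2.9). Total 17.3 kJ/mol.
Max at 0° (33.3 kJ/mol), min at 180° (13.6 kJ/mol); barrier = 19.7 kJ/mol.

19.7 kJ/mol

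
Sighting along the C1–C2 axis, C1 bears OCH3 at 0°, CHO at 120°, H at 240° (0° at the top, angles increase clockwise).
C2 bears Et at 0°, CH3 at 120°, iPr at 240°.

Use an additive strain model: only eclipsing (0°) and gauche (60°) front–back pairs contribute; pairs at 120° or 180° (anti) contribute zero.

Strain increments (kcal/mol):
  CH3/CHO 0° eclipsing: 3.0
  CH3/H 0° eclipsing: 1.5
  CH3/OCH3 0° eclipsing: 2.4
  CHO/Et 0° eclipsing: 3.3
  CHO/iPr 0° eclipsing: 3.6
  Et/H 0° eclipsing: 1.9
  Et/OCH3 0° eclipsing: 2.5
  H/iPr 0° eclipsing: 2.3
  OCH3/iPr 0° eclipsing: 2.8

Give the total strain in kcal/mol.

This conformer (eclipsed): OCH3–Et eclipsed, CHO–CH3 eclipsed, H–iPr eclipsed; 2.5 + 3.0 + 2.3 = 7.8 kcal/mol.

7.8 kcal/mol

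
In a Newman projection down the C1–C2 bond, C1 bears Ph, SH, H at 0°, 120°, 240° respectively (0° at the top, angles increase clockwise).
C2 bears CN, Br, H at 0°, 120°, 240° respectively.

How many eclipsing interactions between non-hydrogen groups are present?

Non-H eclipsing pairs: Ph(0°)/CN(0°); SH(120°)/Br(120°) — 2 interactions.

2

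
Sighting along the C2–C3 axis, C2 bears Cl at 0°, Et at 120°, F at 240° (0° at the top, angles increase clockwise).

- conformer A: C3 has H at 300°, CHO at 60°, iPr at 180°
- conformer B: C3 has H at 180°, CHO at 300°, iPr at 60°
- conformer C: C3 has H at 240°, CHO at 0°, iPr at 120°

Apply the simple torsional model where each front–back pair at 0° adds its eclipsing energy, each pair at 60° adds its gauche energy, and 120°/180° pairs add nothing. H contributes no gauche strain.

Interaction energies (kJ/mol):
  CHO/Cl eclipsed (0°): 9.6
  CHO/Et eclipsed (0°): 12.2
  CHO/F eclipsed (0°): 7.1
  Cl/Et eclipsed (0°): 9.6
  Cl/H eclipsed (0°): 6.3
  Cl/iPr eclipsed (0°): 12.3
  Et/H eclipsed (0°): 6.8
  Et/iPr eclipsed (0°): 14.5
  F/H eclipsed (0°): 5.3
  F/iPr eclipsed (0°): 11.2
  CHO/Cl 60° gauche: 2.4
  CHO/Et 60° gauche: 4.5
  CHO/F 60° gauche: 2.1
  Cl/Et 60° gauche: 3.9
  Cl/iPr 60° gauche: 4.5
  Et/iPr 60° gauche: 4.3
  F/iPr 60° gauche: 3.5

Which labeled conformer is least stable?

A (staggered): Cl–CHO gauche, Et–CHO gauche, Et–iPr gauche, F–iPr gauche; 2.4 + 4.5 + 4.3 + 3.5 = 14.7 kJ/mol.
B (staggered): Cl–CHO gauche, Cl–iPr gauche, Et–iPr gauche, F–CHO gauche; 2.4 + 4.5 + 4.3 + 2.1 = 13.3 kJ/mol.
C (eclipsed): Cl–CHO eclipsed, Et–iPr eclipsed, F–H eclipsed; 9.6 + 14.5 + 5.3 = 29.4 kJ/mol.
C has the highest total (29.4 kJ/mol).

C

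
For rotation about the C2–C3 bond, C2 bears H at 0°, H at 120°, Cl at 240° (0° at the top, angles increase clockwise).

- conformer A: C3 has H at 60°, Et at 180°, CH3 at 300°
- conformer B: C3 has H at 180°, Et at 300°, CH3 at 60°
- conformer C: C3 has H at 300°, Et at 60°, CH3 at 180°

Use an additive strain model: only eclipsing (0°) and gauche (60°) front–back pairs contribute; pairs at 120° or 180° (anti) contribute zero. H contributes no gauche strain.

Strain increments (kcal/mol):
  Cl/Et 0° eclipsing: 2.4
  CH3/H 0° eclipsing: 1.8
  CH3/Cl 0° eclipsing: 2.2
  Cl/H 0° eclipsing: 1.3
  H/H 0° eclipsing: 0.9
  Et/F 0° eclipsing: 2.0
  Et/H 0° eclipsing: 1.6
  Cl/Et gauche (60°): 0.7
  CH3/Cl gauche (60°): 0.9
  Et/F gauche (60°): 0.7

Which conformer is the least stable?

A

A (staggered): Cl(240°)/Et(180°) gauche 0.7; Cl(240°)/CH3(300°) gauche 0.9 → 1.6 kcal/mol.
B (staggered): Cl(240°)/Et(300°) gauche 0.7 → 0.7 kcal/mol.
C (staggered): Cl(240°)/CH3(180°) gauche 0.9 → 0.9 kcal/mol.
A has the highest total (1.6 kcal/mol).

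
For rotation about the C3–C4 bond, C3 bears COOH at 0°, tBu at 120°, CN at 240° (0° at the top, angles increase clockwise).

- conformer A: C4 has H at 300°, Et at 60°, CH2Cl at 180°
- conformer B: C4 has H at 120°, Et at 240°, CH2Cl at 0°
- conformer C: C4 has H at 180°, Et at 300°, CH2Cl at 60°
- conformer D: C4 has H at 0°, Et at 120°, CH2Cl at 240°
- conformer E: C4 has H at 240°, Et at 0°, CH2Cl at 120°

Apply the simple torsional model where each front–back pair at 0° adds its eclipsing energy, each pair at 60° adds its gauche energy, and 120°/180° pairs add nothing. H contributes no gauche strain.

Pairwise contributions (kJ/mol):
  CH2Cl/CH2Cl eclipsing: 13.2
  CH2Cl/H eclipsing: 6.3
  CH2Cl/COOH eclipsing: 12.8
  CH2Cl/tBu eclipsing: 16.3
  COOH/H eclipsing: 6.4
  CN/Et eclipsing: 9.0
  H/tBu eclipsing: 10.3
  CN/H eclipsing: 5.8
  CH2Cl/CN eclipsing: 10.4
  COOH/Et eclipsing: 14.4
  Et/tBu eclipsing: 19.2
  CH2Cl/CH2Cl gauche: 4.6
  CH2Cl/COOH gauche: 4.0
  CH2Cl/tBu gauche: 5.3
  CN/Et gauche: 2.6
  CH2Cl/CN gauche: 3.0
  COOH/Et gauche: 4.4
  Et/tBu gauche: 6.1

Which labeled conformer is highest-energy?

A (staggered): COOH–Et gauche, tBu–Et gauche, tBu–CH2Cl gauche, CN–CH2Cl gauche; 4.4 + 6.1 + 5.3 + 3.0 = 18.8 kJ/mol.
B (eclipsed): COOH–CH2Cl eclipsed, tBu–H eclipsed, CN–Et eclipsed; 12.8 + 10.3 + 9.0 = 32.1 kJ/mol.
C (staggered): COOH–Et gauche, COOH–CH2Cl gauche, tBu–CH2Cl gauche, CN–Et gauche; 4.4 + 4.0 + 5.3 + 2.6 = 16.3 kJ/mol.
D (eclipsed): COOH–H eclipsed, tBu–Et eclipsed, CN–CH2Cl eclipsed; 6.4 + 19.2 + 10.4 = 36.0 kJ/mol.
E (eclipsed): COOH–Et eclipsed, tBu–CH2Cl eclipsed, CN–H eclipsed; 14.4 + 16.3 + 5.8 = 36.5 kJ/mol.
E has the highest total (36.5 kJ/mol).

E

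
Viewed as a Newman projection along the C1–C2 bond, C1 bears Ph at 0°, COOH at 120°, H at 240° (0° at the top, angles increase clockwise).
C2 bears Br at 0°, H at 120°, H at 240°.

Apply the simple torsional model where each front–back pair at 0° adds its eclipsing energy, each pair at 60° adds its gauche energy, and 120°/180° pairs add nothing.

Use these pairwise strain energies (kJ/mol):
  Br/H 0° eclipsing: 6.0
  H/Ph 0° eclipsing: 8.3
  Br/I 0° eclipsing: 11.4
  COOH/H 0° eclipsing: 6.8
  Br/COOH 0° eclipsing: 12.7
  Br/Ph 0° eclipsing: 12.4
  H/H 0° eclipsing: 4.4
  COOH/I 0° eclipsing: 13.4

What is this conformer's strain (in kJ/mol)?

23.6 kJ/mol

This conformer (eclipsed): Ph(0°)/Br(0°) eclipsed 12.4; COOH(120°)/H(120°) eclipsed 6.8; H(240°)/H(240°) eclipsed 4.4 → 23.6 kJ/mol.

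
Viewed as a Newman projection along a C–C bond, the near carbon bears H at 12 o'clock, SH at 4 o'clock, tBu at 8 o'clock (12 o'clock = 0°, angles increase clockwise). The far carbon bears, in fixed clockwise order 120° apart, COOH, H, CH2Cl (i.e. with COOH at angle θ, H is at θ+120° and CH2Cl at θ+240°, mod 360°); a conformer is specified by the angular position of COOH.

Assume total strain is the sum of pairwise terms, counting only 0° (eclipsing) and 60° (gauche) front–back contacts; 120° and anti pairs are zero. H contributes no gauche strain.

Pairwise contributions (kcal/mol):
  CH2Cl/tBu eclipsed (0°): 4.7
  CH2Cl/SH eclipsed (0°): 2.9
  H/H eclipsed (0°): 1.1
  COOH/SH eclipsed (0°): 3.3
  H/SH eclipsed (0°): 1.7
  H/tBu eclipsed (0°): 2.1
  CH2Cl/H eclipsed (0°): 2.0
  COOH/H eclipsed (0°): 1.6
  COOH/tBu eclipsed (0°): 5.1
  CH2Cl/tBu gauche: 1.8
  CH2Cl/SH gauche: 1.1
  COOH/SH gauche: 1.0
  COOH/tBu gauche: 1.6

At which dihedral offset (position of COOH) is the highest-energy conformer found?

240°

COOH at 0° is eclipsed. H at 0° is eclipsed with COOH at 0° (1.6); SH at 120° is eclipsed with H at 120° (1.7); tBu at 240° is eclipsed with CH2Cl at 240° (4.7). Total 8.0 kcal/mol.
COOH at 60° is staggered. SH at 120° is gauche with COOH at 60° (1.0); tBu at 240° is gauche with CH2Cl at 300° (1.8). Total 2.8 kcal/mol.
COOH at 120° is eclipsed. H at 0° is eclipsed with CH2Cl at 0° (2.0); SH at 120° is eclipsed with COOH at 120° (3.3); tBu at 240° is eclipsed with H at 240° (2.1). Total 7.4 kcal/mol.
COOH at 180° is staggered. SH at 120° is gauche with COOH at 180° (1.0); SH at 120° is gauche with CH2Cl at 60° (1.1); tBu at 240° is gauche with COOH at 180° (1.6). Total 3.7 kcal/mol.
COOH at 240° is eclipsed. H at 0° is eclipsed with H at 0° (1.1); SH at 120° is eclipsed with CH2Cl at 120° (2.9); tBu at 240° is eclipsed with COOH at 240° (5.1). Total 9.1 kcal/mol.
COOH at 300° is staggered. SH at 120° is gauche with CH2Cl at 180° (1.1); tBu at 240° is gauche with COOH at 300° (1.6); tBu at 240° is gauche with CH2Cl at 180° (1.8). Total 4.5 kcal/mol.
The maximum (9.1 kcal/mol) occurs with COOH at 240°.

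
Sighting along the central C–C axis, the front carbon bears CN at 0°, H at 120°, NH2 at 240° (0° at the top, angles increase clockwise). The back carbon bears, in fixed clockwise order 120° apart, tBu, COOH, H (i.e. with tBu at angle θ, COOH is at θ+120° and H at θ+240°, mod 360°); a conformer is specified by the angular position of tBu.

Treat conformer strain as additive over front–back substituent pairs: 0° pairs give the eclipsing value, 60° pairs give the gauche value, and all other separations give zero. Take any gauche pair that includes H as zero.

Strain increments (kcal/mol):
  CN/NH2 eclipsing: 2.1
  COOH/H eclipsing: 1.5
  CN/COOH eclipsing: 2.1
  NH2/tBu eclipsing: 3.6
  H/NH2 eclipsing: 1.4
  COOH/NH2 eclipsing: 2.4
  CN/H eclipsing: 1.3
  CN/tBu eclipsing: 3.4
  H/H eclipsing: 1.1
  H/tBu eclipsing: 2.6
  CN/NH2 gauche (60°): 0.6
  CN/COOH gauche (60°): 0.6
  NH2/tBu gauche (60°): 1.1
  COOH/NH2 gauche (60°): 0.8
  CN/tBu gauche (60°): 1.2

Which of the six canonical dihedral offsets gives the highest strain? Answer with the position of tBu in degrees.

240°

tBu at 0° (eclipsed): CN–tBu eclipsed, H–COOH eclipsed, NH2–H eclipsed; 3.4 + 1.5 + 1.4 = 6.3 kcal/mol.
tBu at 60° (staggered): CN–tBu gauche, NH2–COOH gauche; 1.2 + 0.8 = 2.0 kcal/mol.
tBu at 120° (eclipsed): CN–H eclipsed, H–tBu eclipsed, NH2–COOH eclipsed; 1.3 + 2.6 + 2.4 = 6.3 kcal/mol.
tBu at 180° (staggered): CN–COOH gauche, NH2–tBu gauche, NH2–COOH gauche; 0.6 + 1.1 + 0.8 = 2.5 kcal/mol.
tBu at 240° (eclipsed): CN–COOH eclipsed, H–H eclipsed, NH2–tBu eclipsed; 2.1 + 1.1 + 3.6 = 6.8 kcal/mol.
tBu at 300° (staggered): CN–tBu gauche, CN–COOH gauche, NH2–tBu gauche; 1.2 + 0.6 + 1.1 = 2.9 kcal/mol.
The maximum (6.8 kcal/mol) occurs with tBu at 240°.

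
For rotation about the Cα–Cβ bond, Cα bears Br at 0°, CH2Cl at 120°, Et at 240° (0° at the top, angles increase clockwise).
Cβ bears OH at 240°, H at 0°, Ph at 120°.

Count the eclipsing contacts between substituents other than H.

2

Non-H eclipsing pairs: CH2Cl(120°)/Ph(120°); Et(240°)/OH(240°) — 2 interactions.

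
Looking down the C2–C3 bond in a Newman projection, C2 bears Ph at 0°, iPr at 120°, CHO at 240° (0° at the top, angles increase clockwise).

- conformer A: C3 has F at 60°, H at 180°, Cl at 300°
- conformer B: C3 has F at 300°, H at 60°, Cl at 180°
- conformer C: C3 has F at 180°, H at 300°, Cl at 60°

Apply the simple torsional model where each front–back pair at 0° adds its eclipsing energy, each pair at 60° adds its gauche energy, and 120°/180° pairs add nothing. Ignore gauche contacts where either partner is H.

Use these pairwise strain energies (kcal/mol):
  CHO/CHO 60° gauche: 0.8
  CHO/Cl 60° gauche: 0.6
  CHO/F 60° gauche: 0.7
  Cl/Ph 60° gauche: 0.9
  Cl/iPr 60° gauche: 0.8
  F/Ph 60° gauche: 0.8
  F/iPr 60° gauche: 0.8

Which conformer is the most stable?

B

A (staggered): Ph–F gauche, Ph–Cl gauche, iPr–F gauche, CHO–Cl gauche; 0.8 + 0.9 + 0.8 + 0.6 = 3.1 kcal/mol.
B (staggered): Ph–F gauche, iPr–Cl gauche, CHO–F gauche, CHO–Cl gauche; 0.8 + 0.8 + 0.7 + 0.6 = 2.9 kcal/mol.
C (staggered): Ph–Cl gauche, iPr–F gauche, iPr–Cl gauche, CHO–F gauche; 0.9 + 0.8 + 0.8 + 0.7 = 3.2 kcal/mol.
B has the lowest total (2.9 kcal/mol).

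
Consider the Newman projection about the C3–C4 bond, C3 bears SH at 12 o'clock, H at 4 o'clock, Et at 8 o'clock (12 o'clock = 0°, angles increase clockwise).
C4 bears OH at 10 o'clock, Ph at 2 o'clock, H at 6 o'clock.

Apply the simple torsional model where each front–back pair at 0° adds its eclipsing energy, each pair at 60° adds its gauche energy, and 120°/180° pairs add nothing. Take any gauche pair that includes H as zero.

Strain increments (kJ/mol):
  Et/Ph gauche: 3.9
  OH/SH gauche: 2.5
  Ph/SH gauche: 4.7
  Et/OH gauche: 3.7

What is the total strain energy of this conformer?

10.9 kJ/mol

This conformer (staggered): SH–OH gauche, SH–Ph gauche, Et–OH gauche; 2.5 + 4.7 + 3.7 = 10.9 kJ/mol.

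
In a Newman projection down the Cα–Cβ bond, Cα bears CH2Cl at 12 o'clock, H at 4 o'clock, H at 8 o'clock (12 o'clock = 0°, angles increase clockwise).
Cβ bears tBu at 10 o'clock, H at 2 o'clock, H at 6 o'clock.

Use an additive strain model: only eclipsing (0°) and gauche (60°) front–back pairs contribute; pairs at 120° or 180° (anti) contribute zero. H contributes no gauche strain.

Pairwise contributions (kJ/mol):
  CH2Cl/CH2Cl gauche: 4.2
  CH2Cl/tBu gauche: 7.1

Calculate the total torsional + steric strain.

7.1 kJ/mol

This conformer is staggered. CH2Cl at 0° is gauche with tBu at 300° (7.1). Total 7.1 kJ/mol.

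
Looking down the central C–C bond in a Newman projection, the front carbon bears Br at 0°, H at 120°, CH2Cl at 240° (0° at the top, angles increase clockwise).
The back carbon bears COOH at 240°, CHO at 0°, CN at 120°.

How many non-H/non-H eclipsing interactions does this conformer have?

Non-H eclipsing pairs: Br(0°)/CHO(0°); CH2Cl(240°)/COOH(240°) — 2 interactions.

2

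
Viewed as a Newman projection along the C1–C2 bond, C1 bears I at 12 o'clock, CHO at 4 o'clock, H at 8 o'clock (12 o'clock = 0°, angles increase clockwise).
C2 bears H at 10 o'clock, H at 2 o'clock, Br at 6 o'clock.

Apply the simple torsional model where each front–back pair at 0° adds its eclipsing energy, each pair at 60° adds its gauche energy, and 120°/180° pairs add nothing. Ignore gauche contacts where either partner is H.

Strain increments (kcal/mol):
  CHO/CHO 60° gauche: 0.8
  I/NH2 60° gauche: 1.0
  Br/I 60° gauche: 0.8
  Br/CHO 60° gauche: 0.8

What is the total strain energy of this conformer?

0.8 kcal/mol

This conformer (staggered): CHO(120°)/Br(180°) gauche 0.8 → 0.8 kcal/mol.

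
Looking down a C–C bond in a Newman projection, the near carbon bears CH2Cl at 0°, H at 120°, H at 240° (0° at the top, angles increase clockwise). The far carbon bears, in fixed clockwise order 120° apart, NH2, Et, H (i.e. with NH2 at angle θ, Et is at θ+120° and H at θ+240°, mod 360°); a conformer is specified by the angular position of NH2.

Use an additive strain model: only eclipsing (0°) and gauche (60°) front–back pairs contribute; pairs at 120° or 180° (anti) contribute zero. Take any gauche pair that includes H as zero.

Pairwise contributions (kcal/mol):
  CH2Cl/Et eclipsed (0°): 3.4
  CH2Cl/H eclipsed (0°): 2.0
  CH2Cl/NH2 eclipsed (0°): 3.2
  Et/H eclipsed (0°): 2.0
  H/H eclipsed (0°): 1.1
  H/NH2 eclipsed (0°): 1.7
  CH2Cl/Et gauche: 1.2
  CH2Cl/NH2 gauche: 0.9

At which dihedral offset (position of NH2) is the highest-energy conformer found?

0°

NH2 at 0° (eclipsed): CH2Cl–NH2 eclipsed, H–Et eclipsed, H–H eclipsed; 3.2 + 2.0 + 1.1 = 6.3 kcal/mol.
NH2 at 60° (staggered): CH2Cl–NH2 gauche; 0.9 = 0.9 kcal/mol.
NH2 at 120° (eclipsed): CH2Cl–H eclipsed, H–NH2 eclipsed, H–Et eclipsed; 2.0 + 1.7 + 2.0 = 5.7 kcal/mol.
NH2 at 180° (staggered): CH2Cl–Et gauche; 1.2 = 1.2 kcal/mol.
NH2 at 240° (eclipsed): CH2Cl–Et eclipsed, H–H eclipsed, H–NH2 eclipsed; 3.4 + 1.1 + 1.7 = 6.2 kcal/mol.
NH2 at 300° (staggered): CH2Cl–NH2 gauche, CH2Cl–Et gauche; 0.9 + 1.2 = 2.1 kcal/mol.
The maximum (6.3 kcal/mol) occurs with NH2 at 0°.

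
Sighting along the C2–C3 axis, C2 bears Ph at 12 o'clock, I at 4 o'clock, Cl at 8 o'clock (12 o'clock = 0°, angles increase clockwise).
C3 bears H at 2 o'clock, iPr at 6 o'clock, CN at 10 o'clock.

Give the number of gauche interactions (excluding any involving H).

4

Non-H gauche pairs: Ph(0°)/CN(300°); I(120°)/iPr(180°); Cl(240°)/iPr(180°); Cl(240°)/CN(300°) — 4 interactions.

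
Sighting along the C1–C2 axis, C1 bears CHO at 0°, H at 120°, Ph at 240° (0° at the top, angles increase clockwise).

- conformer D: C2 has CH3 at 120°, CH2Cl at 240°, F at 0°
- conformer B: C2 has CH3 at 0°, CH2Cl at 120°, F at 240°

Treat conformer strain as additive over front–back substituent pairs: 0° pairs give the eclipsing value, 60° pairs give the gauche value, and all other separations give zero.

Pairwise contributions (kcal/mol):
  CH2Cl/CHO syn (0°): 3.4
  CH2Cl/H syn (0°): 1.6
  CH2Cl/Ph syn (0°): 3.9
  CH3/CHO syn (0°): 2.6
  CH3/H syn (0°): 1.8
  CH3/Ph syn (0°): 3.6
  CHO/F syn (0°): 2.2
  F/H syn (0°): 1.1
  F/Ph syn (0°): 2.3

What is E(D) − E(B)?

D (eclipsed): CHO–F eclipsed, H–CH3 eclipsed, Ph–CH2Cl eclipsed; 2.2 + 1.8 + 3.9 = 7.9 kcal/mol.
B (eclipsed): CHO–CH3 eclipsed, H–CH2Cl eclipsed, Ph–F eclipsed; 2.6 + 1.6 + 2.3 = 6.5 kcal/mol.
E(D) − E(B) = 7.9 − 6.5 = +1.4 kcal/mol.

+1.4 kcal/mol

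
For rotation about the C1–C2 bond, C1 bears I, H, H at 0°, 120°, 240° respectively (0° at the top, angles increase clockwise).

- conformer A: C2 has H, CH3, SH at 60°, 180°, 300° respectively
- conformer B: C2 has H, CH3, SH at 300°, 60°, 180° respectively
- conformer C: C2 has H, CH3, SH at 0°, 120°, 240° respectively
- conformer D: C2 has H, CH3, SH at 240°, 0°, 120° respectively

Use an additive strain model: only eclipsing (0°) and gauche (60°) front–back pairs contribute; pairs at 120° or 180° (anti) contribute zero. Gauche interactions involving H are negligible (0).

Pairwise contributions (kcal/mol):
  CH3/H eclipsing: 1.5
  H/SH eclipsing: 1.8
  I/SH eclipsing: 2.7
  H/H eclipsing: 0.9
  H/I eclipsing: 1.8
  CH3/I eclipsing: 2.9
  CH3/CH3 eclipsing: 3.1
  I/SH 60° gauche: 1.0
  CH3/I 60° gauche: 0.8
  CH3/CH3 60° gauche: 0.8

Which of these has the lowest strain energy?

B

A (staggered): I–SH gauche; 1.0 = 1.0 kcal/mol.
B (staggered): I–CH3 gauche; 0.8 = 0.8 kcal/mol.
C (eclipsed): I–H eclipsed, H–CH3 eclipsed, H–SH eclipsed; 1.8 + 1.5 + 1.8 = 5.1 kcal/mol.
D (eclipsed): I–CH3 eclipsed, H–SH eclipsed, H–H eclipsed; 2.9 + 1.8 + 0.9 = 5.6 kcal/mol.
B has the lowest total (0.8 kcal/mol).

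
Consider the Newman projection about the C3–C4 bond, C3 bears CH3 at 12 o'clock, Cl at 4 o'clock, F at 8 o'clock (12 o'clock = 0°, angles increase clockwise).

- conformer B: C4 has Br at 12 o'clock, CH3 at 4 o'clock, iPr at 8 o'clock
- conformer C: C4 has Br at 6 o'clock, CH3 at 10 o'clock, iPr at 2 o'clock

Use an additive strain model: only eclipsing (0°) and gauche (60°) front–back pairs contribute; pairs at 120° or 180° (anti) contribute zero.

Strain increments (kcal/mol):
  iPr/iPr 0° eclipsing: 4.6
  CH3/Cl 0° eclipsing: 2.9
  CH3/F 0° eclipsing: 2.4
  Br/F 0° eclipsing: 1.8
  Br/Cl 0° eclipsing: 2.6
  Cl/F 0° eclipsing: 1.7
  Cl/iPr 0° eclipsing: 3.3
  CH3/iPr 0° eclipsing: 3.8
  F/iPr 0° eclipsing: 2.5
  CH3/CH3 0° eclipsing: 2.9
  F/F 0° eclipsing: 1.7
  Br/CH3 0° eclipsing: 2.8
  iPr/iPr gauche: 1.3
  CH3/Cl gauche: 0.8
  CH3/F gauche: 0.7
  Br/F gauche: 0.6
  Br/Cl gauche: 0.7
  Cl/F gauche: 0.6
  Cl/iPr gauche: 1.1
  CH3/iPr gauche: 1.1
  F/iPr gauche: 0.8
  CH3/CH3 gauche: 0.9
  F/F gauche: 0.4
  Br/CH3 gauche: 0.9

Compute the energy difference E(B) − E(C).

+3.1 kcal/mol

B (eclipsed): CH3–Br eclipsed, Cl–CH3 eclipsed, F–iPr eclipsed; 2.8 + 2.9 + 2.5 = 8.2 kcal/mol.
C (staggered): CH3–CH3 gauche, CH3–iPr gauche, Cl–Br gauche, Cl–iPr gauche, F–Br gauche, F–CH3 gauche; 0.9 + 1.1 + 0.7 + 1.1 + 0.6 + 0.7 = 5.1 kcal/mol.
E(B) − E(C) = 8.2 − 5.1 = +3.1 kcal/mol.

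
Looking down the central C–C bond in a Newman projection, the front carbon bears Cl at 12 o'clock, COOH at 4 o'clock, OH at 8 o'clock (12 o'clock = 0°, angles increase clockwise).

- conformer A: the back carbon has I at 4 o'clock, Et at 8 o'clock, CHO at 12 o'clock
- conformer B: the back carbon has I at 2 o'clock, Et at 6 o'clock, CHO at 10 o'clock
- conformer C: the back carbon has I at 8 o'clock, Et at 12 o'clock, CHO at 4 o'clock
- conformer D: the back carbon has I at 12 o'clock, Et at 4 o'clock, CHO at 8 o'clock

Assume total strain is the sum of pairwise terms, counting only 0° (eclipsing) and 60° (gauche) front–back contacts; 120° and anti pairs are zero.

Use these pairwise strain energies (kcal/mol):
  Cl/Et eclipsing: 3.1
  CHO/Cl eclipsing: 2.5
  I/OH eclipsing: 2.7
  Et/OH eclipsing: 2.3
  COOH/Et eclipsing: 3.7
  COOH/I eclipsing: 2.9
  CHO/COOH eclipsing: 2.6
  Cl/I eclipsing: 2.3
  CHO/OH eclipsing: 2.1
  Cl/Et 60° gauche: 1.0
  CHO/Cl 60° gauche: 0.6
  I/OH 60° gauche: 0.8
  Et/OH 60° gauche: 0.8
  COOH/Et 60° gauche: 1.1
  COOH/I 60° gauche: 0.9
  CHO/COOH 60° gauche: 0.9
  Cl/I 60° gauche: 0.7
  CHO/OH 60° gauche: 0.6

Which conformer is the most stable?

A (eclipsed): Cl–CHO eclipsed, COOH–I eclipsed, OH–Et eclipsed; 2.5 + 2.9 + 2.3 = 7.7 kcal/mol.
B (staggered): Cl–I gauche, Cl–CHO gauche, COOH–I gauche, COOH–Et gauche, OH–Et gauche, OH–CHO gauche; 0.7 + 0.6 + 0.9 + 1.1 + 0.8 + 0.6 = 4.7 kcal/mol.
C (eclipsed): Cl–Et eclipsed, COOH–CHO eclipsed, OH–I eclipsed; 3.1 + 2.6 + 2.7 = 8.4 kcal/mol.
D (eclipsed): Cl–I eclipsed, COOH–Et eclipsed, OH–CHO eclipsed; 2.3 + 3.7 + 2.1 = 8.1 kcal/mol.
B has the lowest total (4.7 kcal/mol).

B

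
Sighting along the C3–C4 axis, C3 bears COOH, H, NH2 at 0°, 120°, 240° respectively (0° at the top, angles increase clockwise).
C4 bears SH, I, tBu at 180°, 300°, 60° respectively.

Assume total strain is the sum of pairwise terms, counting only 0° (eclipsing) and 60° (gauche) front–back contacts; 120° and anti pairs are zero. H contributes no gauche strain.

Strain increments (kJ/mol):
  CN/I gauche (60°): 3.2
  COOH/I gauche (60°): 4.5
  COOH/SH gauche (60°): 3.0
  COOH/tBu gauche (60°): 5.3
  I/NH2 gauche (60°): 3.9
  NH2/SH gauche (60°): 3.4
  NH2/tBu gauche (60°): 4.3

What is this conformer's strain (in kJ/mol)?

This conformer (staggered): COOH(0°)/I(300°) gauche 4.5; COOH(0°)/tBu(60°) gauche 5.3; NH2(240°)/SH(180°) gauche 3.4; NH2(240°)/I(300°) gauche 3.9 → 17.1 kJ/mol.

17.1 kJ/mol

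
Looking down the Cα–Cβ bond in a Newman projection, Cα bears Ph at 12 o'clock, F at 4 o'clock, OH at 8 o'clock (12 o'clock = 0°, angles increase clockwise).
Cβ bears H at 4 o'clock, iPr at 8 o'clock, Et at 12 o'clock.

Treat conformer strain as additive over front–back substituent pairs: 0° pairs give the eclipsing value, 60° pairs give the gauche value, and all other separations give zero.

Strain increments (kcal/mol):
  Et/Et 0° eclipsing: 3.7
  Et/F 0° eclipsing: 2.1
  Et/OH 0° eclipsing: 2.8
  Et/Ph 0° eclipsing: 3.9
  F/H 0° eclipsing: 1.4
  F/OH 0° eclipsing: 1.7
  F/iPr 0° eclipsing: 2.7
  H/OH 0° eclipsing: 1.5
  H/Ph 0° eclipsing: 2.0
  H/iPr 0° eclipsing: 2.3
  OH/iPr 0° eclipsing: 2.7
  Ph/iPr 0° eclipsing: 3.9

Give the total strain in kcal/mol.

This conformer (eclipsed): Ph–Et eclipsed, F–H eclipsed, OH–iPr eclipsed; 3.9 + 1.4 + 2.7 = 8.0 kcal/mol.

8.0 kcal/mol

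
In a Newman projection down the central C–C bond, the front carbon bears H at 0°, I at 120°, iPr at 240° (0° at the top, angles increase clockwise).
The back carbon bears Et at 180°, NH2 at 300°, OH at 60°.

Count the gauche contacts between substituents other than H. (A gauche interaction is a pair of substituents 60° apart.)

4

Non-H gauche pairs: I(120°)/Et(180°); I(120°)/OH(60°); iPr(240°)/Et(180°); iPr(240°)/NH2(300°) — 4 interactions.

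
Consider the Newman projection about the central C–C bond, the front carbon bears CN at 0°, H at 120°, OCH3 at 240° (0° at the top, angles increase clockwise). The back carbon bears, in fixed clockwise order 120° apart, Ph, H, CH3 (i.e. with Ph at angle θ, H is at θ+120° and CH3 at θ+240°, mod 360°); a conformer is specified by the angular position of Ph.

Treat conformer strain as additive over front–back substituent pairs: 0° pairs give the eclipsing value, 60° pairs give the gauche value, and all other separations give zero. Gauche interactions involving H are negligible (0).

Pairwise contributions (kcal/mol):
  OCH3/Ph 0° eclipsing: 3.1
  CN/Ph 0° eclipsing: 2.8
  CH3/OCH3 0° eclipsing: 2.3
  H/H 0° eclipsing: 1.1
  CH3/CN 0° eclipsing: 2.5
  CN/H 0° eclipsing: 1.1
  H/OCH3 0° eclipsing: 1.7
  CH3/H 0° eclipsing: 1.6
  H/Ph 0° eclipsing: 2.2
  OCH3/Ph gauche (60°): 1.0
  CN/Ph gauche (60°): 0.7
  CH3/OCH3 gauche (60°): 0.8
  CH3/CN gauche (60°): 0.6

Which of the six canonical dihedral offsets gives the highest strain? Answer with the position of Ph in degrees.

Ph at 0° (eclipsed): CN–Ph eclipsed, H–H eclipsed, OCH3–CH3 eclipsed; 2.8 + 1.1 + 2.3 = 6.2 kcal/mol.
Ph at 60° (staggered): CN–Ph gauche, CN–CH3 gauche, OCH3–CH3 gauche; 0.7 + 0.6 + 0.8 = 2.1 kcal/mol.
Ph at 120° (eclipsed): CN–CH3 eclipsed, H–Ph eclipsed, OCH3–H eclipsed; 2.5 + 2.2 + 1.7 = 6.4 kcal/mol.
Ph at 180° (staggered): CN–CH3 gauche, OCH3–Ph gauche; 0.6 + 1.0 = 1.6 kcal/mol.
Ph at 240° (eclipsed): CN–H eclipsed, H–CH3 eclipsed, OCH3–Ph eclipsed; 1.1 + 1.6 + 3.1 = 5.8 kcal/mol.
Ph at 300° (staggered): CN–Ph gauche, OCH3–Ph gauche, OCH3–CH3 gauche; 0.7 + 1.0 + 0.8 = 2.5 kcal/mol.
The maximum (6.4 kcal/mol) occurs with Ph at 120°.

120°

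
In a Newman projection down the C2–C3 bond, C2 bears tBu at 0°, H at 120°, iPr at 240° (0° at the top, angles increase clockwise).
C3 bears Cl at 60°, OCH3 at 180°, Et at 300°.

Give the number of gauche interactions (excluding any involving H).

4

Non-H gauche pairs: tBu(0°)/Cl(60°); tBu(0°)/Et(300°); iPr(240°)/OCH3(180°); iPr(240°)/Et(300°) — 4 interactions.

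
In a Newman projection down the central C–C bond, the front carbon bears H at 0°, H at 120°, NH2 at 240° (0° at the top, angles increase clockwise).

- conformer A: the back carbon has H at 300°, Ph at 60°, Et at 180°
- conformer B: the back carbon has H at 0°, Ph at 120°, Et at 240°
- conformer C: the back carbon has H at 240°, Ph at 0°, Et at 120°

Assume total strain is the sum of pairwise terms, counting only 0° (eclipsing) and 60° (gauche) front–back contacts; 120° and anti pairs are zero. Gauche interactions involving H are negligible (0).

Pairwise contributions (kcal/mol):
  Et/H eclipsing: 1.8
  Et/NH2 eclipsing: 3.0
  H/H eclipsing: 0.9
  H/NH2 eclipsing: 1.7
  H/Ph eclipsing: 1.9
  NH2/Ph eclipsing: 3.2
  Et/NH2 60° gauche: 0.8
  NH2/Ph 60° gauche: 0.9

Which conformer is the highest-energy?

B

A is staggered. NH2 at 240° is gauche with Et at 180° (0.8). Total 0.8 kcal/mol.
B is eclipsed. H at 0° is eclipsed with H at 0° (0.9); H at 120° is eclipsed with Ph at 120° (1.9); NH2 at 240° is eclipsed with Et at 240° (3.0). Total 5.8 kcal/mol.
C is eclipsed. H at 0° is eclipsed with Ph at 0° (1.9); H at 120° is eclipsed with Et at 120° (1.8); NH2 at 240° is eclipsed with H at 240° (1.7). Total 5.4 kcal/mol.
B has the highest total (5.8 kcal/mol).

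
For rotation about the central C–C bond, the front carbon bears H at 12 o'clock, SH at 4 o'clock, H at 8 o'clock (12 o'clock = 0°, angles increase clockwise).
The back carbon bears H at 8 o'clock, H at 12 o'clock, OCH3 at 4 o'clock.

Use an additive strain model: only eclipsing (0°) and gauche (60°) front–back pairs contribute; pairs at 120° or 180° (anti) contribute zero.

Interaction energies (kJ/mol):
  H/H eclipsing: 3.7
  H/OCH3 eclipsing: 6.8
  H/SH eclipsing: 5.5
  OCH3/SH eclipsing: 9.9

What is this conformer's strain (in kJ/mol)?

17.3 kJ/mol

This conformer (eclipsed): H–H eclipsed, SH–OCH3 eclipsed, H–H eclipsed; 3.7 + 9.9 + 3.7 = 17.3 kJ/mol.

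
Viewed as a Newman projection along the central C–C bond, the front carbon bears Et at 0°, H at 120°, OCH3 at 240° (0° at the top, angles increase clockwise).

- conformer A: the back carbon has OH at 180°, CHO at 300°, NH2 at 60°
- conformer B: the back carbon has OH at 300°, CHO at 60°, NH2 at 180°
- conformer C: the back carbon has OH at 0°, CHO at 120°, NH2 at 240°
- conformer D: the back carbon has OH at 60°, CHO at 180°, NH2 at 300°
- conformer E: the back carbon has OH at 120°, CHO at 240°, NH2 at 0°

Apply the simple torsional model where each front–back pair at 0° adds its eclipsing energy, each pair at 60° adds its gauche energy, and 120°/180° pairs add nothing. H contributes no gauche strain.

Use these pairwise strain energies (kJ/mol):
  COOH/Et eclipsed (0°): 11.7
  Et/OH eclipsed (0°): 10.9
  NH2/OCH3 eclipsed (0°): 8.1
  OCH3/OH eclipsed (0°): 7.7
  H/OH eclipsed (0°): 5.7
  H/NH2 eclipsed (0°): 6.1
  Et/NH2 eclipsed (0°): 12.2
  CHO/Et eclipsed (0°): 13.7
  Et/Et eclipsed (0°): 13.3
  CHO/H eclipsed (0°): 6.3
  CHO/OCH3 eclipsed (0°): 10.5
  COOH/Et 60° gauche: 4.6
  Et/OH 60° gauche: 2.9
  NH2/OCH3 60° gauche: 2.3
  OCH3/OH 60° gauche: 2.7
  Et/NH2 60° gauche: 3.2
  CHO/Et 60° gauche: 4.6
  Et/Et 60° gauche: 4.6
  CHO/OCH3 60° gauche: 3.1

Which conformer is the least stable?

E

A (staggered): Et(0°)/CHO(300°) gauche 4.6; Et(0°)/NH2(60°) gauche 3.2; OCH3(240°)/OH(180°) gauche 2.7; OCH3(240°)/CHO(300°) gauche 3.1 → 13.6 kJ/mol.
B (staggered): Et(0°)/OH(300°) gauche 2.9; Et(0°)/CHO(60°) gauche 4.6; OCH3(240°)/OH(300°) gauche 2.7; OCH3(240°)/NH2(180°) gauche 2.3 → 12.5 kJ/mol.
C (eclipsed): Et(0°)/OH(0°) eclipsed 10.9; H(120°)/CHO(120°) eclipsed 6.3; OCH3(240°)/NH2(240°) eclipsed 8.1 → 25.3 kJ/mol.
D (staggered): Et(0°)/OH(60°) gauche 2.9; Et(0°)/NH2(300°) gauche 3.2; OCH3(240°)/CHO(180°) gauche 3.1; OCH3(240°)/NH2(300°) gauche 2.3 → 11.5 kJ/mol.
E (eclipsed): Et(0°)/NH2(0°) eclipsed 12.2; H(120°)/OH(120°) eclipsed 5.7; OCH3(240°)/CHO(240°) eclipsed 10.5 → 28.4 kJ/mol.
E has the highest total (28.4 kJ/mol).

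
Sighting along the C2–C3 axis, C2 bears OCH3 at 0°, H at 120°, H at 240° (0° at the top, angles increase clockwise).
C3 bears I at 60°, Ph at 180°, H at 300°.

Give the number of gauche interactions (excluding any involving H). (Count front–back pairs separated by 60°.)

Non-H gauche pairs: OCH3(0°)/I(60°) — 1 interaction.

1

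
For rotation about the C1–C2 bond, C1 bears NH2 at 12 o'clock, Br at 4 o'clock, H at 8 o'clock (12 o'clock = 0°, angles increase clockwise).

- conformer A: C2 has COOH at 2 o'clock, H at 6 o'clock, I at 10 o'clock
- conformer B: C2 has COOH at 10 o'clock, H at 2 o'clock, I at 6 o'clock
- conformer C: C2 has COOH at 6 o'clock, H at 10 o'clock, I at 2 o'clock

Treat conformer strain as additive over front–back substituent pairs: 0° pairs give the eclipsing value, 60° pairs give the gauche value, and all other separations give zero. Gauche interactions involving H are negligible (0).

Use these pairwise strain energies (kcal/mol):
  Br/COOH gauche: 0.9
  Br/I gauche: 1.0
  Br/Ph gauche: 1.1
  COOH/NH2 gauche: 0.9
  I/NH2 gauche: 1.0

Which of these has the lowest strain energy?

B

A (staggered): NH2(0°)/COOH(60°) gauche 0.9; NH2(0°)/I(300°) gauche 1.0; Br(120°)/COOH(60°) gauche 0.9 → 2.8 kcal/mol.
B (staggered): NH2(0°)/COOH(300°) gauche 0.9; Br(120°)/I(180°) gauche 1.0 → 1.9 kcal/mol.
C (staggered): NH2(0°)/I(60°) gauche 1.0; Br(120°)/COOH(180°) gauche 0.9; Br(120°)/I(60°) gauche 1.0 → 2.9 kcal/mol.
B has the lowest total (1.9 kcal/mol).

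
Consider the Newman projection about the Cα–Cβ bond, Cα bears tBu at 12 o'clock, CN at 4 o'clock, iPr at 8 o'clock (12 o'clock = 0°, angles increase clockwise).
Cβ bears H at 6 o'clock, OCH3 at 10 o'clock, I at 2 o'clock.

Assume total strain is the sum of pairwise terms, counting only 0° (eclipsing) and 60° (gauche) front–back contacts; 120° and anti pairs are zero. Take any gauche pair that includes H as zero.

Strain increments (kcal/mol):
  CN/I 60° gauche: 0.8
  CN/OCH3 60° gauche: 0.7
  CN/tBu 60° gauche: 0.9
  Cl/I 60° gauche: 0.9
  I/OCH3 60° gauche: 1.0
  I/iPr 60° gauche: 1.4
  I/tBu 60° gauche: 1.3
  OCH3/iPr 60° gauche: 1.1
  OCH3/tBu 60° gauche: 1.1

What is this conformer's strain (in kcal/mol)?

4.3 kcal/mol

This conformer (staggered): tBu(0°)/OCH3(300°) gauche 1.1; tBu(0°)/I(60°) gauche 1.3; CN(120°)/I(60°) gauche 0.8; iPr(240°)/OCH3(300°) gauche 1.1 → 4.3 kcal/mol.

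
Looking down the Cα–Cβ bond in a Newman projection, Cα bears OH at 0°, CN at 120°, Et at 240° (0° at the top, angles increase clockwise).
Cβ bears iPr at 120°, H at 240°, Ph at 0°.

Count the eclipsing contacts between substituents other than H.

Non-H eclipsing pairs: OH(0°)/Ph(0°); CN(120°)/iPr(120°) — 2 interactions.

2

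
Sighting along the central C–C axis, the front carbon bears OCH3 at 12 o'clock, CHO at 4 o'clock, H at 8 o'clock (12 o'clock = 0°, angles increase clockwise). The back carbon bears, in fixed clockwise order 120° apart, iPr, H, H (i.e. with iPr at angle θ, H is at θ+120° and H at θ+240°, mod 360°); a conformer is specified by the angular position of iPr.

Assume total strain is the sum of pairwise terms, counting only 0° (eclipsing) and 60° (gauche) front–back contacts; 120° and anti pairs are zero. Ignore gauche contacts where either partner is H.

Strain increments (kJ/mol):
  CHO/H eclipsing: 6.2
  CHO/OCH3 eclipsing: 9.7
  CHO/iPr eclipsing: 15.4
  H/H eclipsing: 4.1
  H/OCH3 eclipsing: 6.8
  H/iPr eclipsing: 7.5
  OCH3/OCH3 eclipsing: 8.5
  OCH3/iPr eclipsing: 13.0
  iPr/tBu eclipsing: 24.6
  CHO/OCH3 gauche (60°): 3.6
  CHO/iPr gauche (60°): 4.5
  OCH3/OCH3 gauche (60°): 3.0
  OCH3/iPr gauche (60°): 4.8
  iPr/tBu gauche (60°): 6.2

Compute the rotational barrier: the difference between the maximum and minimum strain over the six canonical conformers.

21.8 kJ/mol

iPr at 0° (eclipsed): OCH3–iPr eclipsed, CHO–H eclipsed, H–H eclipsed; 13.0 + 6.2 + 4.1 = 23.3 kJ/mol.
iPr at 60° (staggered): OCH3–iPr gauche, CHO–iPr gauche; 4.8 + 4.5 = 9.3 kJ/mol.
iPr at 120° (eclipsed): OCH3–H eclipsed, CHO–iPr eclipsed, H–H eclipsed; 6.8 + 15.4 + 4.1 = 26.3 kJ/mol.
iPr at 180° (staggered): CHO–iPr gauche; 4.5 = 4.5 kJ/mol.
iPr at 240° (eclipsed): OCH3–H eclipsed, CHO–H eclipsed, H–iPr eclipsed; 6.8 + 6.2 + 7.5 = 20.5 kJ/mol.
iPr at 300° (staggered): OCH3–iPr gauche; 4.8 = 4.8 kJ/mol.
Max at 120° (26.3 kJ/mol), min at 180° (4.5 kJ/mol); barrier = 21.8 kJ/mol.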